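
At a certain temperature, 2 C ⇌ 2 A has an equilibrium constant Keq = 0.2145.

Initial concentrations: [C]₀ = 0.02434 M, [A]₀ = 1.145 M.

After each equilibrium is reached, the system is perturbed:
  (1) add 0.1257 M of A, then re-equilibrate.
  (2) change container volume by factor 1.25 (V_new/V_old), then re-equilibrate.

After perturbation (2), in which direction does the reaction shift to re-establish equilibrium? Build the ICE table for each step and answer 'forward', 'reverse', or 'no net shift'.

Q₀ = 2213 vs Keq = 0.2145 ⇒ Q>K, reverse
Step 1:
                    C           A
  I           0.02434       1.145
  C            0.7749     -0.7749
  E            0.7992      0.3701
  solve Keq expr → x = -0.3874; check Q = 0.2145
Then add 0.1257 M of A.
Step 2:
                    C           A
  I            0.7992      0.4958
  C           0.08591    -0.08591
  E            0.8851      0.4099
  solve Keq expr → x = -0.04296; check Q = 0.2145
Then change container volume by factor 1.25 (V_new/V_old).
Step 3:
                    C           A
  I            0.7081      0.3279
  C                 0           0
  E            0.7081      0.3279
  solve Keq expr → x = 0; check Q = 0.2145

Direction: no net shift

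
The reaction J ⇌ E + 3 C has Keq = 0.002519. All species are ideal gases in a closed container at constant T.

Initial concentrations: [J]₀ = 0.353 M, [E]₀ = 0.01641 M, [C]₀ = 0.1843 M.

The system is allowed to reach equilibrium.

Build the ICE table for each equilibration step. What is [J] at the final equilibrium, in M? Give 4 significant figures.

Q₀ = 2.9101e-04 vs Keq = 0.002519 ⇒ Q<K, forward
Step 1:
                  J         E         C
  Initial     0.353   0.01641    0.1843
  Change   -0.02722   0.02722   0.08165
  Equil      0.3258   0.04363     0.266
  solve Keq expr → x = 0.02722; check Q = 0.002519

[J]_eq = 0.3258 M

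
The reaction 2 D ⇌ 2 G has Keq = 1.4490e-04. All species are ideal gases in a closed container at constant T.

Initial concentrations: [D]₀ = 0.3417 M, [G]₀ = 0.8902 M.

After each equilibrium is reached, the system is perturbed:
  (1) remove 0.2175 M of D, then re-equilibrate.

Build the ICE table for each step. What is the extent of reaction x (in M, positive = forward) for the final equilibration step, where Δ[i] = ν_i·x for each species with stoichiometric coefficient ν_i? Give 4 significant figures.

Q₀ = 6.787 vs Keq = 1.4490e-04 ⇒ Q>K, reverse
Step 1:
                    D           G
  Initial      0.3417      0.8902
  Change       0.8755     -0.8755
  Equil         1.217     0.01465
  solve Keq expr → x = -0.4378; check Q = 1.4490e-04
Then remove 0.2175 M of D.
Step 2:
                    D           G
  Initial      0.9997     0.01465
  Change     0.002587   -0.002587
  Equil         1.002     0.01207
  solve Keq expr → x = -0.001294; check Q = 1.4490e-04

x = -0.001294 M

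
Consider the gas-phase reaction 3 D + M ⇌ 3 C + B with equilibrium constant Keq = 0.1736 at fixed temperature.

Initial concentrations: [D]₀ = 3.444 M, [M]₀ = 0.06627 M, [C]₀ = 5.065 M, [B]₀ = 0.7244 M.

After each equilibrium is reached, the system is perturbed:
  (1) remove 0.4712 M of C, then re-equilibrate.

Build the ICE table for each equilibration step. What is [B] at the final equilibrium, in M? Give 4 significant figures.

Q₀ = 34.77 vs Keq = 0.1736 ⇒ Q>K, reverse
Step 1:
                  D         M         C         B
  init        3.444   0.06627     5.065    0.7244
  Δ           1.455    0.4851    -1.455   -0.4851
  eq          4.899    0.5514      3.61    0.2393
  solve Keq expr → x = -0.4851; check Q = 0.1736
Then remove 0.4712 M of C.
Step 2:
                  D         M         C         B
  init        4.899    0.5514     3.139    0.2393
  Δ         -0.1208  -0.04027    0.1208   0.04027
  eq          4.778    0.5111     3.259    0.2796
  solve Keq expr → x = 0.04027; check Q = 0.1736

[B]_eq = 0.2796 M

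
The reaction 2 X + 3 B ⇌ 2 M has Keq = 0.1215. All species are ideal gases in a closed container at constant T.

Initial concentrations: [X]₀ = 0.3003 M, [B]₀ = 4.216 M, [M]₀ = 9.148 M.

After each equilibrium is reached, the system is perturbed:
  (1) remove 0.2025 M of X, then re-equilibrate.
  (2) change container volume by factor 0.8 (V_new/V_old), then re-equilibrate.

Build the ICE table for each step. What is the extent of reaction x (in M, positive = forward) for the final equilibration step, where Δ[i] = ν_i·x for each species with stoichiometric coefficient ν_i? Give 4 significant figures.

x = 0.1652 M

Q₀ = 12.38 vs Keq = 0.1215 ⇒ Q>K, reverse
Step 1:
                  X         B         M
  I          0.3003     4.216     9.148
  C           1.225     1.838    -1.225
  E           1.526     6.054     7.923
  solve Keq expr → x = -0.6127; check Q = 0.1215
Then remove 0.2025 M of X.
Step 2:
                  X         B         M
  I           1.323     6.054     7.923
  C          0.1169    0.1754   -0.1169
  E            1.44      6.23     7.806
  solve Keq expr → x = -0.05847; check Q = 0.1215
Then change container volume by factor 0.8 (V_new/V_old).
Step 3:
                  X         B         M
  I             1.8     7.787     9.757
  C         -0.3304   -0.4956    0.3304
  E            1.47     7.291     10.09
  solve Keq expr → x = 0.1652; check Q = 0.1215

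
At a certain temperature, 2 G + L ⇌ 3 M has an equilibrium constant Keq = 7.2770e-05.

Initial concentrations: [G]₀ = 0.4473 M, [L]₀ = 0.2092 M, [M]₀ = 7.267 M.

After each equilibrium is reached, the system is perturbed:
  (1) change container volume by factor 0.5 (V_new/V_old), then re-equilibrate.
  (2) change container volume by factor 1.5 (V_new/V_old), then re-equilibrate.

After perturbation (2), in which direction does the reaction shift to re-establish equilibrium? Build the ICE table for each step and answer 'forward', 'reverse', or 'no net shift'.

Q₀ = 9169 vs Keq = 7.2770e-05 ⇒ Q>K, reverse
Step 1:
                   G          L          M
  I           0.4473     0.2092      7.267
  C             4.73      2.365     -7.096
  E            5.178      2.574     0.1713
  solve Keq expr → x = -2.365; check Q = 7.2770e-05
Then change container volume by factor 0.5 (V_new/V_old).
Step 2:
                   G          L          M
  I            10.36      5.149     0.3425
  C                0          0          0
  E            10.36      5.149     0.3425
  solve Keq expr → x = 0; check Q = 7.2770e-05
Then change container volume by factor 1.5 (V_new/V_old).
Step 3:
                   G          L          M
  I            6.904      3.433     0.2283
  C                0          0          0
  E            6.904      3.433     0.2283
  solve Keq expr → x = 0; check Q = 7.2770e-05

Direction: no net shift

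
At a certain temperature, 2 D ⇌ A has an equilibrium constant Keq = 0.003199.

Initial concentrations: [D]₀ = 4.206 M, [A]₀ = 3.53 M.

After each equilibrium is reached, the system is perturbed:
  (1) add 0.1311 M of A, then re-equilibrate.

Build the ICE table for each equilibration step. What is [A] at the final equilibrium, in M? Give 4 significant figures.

Q₀ = 0.1995 vs Keq = 0.003199 ⇒ Q>K, reverse
Step 1:
                  D         A
  I           4.206      3.53
  C           6.347    -3.174
  E           10.55    0.3563
  solve Keq expr → x = -3.174; check Q = 0.003199
Then add 0.1311 M of A.
Step 2:
                  D         A
  I           10.55    0.4874
  C          0.2307   -0.1154
  E           10.78     0.372
  solve Keq expr → x = -0.1154; check Q = 0.003199

[A]_eq = 0.372 M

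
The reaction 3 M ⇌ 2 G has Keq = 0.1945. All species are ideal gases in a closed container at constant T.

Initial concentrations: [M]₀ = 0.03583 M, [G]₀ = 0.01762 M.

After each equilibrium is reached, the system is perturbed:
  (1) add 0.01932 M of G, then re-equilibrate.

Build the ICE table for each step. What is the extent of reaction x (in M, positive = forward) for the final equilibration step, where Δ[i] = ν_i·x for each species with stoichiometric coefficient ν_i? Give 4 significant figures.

x = -0.007705 M

Q₀ = 6.749 vs Keq = 0.1945 ⇒ Q>K, reverse
Step 1:
                   M          G
  init       0.03583    0.01762
  Δ          0.01814   -0.01209
  eq         0.05397   0.005529
  solve Keq expr → x = -0.006046; check Q = 0.1945
Then add 0.01932 M of G.
Step 2:
                   M          G
  init       0.05397    0.02485
  Δ          0.02312   -0.01541
  eq         0.07708   0.009438
  solve Keq expr → x = -0.007705; check Q = 0.1945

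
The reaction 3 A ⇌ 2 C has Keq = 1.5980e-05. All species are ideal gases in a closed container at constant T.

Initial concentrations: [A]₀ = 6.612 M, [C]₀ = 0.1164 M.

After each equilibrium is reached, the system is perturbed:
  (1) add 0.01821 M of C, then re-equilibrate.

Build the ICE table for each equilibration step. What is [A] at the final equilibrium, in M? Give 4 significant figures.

[A]_eq = 6.71 M

Q₀ = 4.6871e-05 vs Keq = 1.5980e-05 ⇒ Q>K, reverse
Step 1:
                  A         C
  I           6.612    0.1164
  C         0.07101  -0.04734
  E           6.683   0.06906
  solve Keq expr → x = -0.02367; check Q = 1.5980e-05
Then add 0.01821 M of C.
Step 2:
                  A         C
  I           6.683   0.08727
  C         0.02669   -0.0178
  E            6.71   0.06948
  solve Keq expr → x = -0.008898; check Q = 1.5980e-05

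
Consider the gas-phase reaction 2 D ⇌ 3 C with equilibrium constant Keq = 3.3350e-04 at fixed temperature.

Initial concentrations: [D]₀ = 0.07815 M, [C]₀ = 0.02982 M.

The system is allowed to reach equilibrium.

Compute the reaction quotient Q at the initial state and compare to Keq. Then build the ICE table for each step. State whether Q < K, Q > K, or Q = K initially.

Q₀ = 0.004342; Q > K (proceeds reverse)

Q₀ = 0.004342 vs Keq = 3.3350e-04 ⇒ Q>K, reverse
Step 1:
                   D          C
  Initial    0.07815    0.02982
  Change     0.01068   -0.01601
  Equil      0.08883    0.01381
  solve Keq expr → x = -0.005338; check Q = 3.3350e-04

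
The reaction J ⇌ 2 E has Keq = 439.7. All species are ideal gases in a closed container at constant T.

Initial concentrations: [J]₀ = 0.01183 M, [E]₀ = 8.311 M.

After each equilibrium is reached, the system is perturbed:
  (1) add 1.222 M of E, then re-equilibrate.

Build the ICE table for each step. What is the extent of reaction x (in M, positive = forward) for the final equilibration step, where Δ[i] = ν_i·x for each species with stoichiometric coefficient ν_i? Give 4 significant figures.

Q₀ = 5839 vs Keq = 439.7 ⇒ Q>K, reverse
Step 1:
                  J         E
  I         0.01183     8.311
  C          0.1352   -0.2704
  E           0.147     8.041
  solve Keq expr → x = -0.1352; check Q = 439.7
Then add 1.222 M of E.
Step 2:
                  J         E
  I           0.147     9.263
  C         0.04437  -0.08874
  E          0.1914     9.174
  solve Keq expr → x = -0.04437; check Q = 439.7

x = -0.04437 M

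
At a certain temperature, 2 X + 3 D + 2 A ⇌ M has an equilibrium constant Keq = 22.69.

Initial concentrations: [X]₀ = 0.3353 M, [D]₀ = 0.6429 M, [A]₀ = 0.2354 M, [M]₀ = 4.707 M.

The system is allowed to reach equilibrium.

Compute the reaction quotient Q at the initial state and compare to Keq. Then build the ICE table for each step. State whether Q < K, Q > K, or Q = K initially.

Q₀ = 2843; Q > K (proceeds reverse)

Q₀ = 2843 vs Keq = 22.69 ⇒ Q>K, reverse
Step 1:
                    X           D           A           M
  init         0.3353      0.6429      0.2354       4.707
  Δ            0.3262      0.4893      0.3262     -0.1631
  eq           0.6615       1.132      0.5616       4.544
  solve Keq expr → x = -0.1631; check Q = 22.69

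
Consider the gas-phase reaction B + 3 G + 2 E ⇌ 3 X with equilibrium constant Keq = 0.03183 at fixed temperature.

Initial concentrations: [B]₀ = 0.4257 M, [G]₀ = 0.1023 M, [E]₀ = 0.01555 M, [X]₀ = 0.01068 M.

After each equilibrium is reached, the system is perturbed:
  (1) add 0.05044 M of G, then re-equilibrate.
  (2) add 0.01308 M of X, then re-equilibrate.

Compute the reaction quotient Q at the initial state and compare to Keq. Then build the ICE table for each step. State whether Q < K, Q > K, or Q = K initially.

Q₀ = 11.05 vs Keq = 0.03183 ⇒ Q>K, reverse
Step 1:
                   B          G          E          X
  I           0.4257     0.1023    0.01555    0.01068
  C         0.002881   0.008642   0.005762  -0.008642
  E           0.4286     0.1109    0.02131   0.002038
  solve Keq expr → x = -0.002881; check Q = 0.03183
Then add 0.05044 M of G.
Step 2:
                   B          G          E          X
  I           0.4286     0.1614    0.02131   0.002038
  C       -2.8570e-04 -8.5710e-04 -5.7140e-04 8.5710e-04
  E           0.4283     0.1605    0.02074   0.002895
  solve Keq expr → x = 2.8570e-04; check Q = 0.03183
Then add 0.01308 M of X.
Step 3:
                   B          G          E          X
  I           0.4283     0.1605    0.02074    0.01597
  C         0.004029    0.01209   0.008059   -0.01209
  E           0.4323     0.1726     0.0288   0.003886
  solve Keq expr → x = -0.004029; check Q = 0.03183

Q₀ = 11.05; Q > K (proceeds reverse)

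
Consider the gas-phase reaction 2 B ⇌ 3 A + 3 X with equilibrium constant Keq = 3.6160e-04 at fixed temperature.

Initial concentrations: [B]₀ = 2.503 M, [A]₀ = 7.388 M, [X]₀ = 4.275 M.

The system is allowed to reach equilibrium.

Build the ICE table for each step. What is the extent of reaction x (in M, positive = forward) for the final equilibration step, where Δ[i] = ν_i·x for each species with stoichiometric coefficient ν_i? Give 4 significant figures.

Q₀ = 5029 vs Keq = 3.6160e-04 ⇒ Q>K, reverse
Step 1:
                    B           A           X
  I             2.503       7.388       4.275
  C             2.805      -4.207      -4.207
  E             5.308       3.181     0.06814
  solve Keq expr → x = -1.402; check Q = 3.6160e-04

x = -1.402 M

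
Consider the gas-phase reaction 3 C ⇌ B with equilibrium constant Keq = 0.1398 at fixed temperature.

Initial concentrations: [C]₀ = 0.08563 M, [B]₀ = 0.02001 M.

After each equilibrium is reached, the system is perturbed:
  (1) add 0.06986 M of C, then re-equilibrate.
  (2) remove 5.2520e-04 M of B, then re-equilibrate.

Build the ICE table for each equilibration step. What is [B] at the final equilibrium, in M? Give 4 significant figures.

[B]_eq = 0.001296 M

Q₀ = 31.87 vs Keq = 0.1398 ⇒ Q>K, reverse
Step 1:
                    C           B
  init        0.08563     0.02001
  Δ           0.05877    -0.01959
  eq           0.1444  4.2091e-04
  solve Keq expr → x = -0.01959; check Q = 0.1398
Then add 0.06986 M of C.
Step 2:
                    C           B
  init         0.2143  4.2091e-04
  Δ         -0.002708  9.0265e-04
  eq           0.2115    0.001324
  solve Keq expr → x = 9.0265e-04; check Q = 0.1398
Then remove 5.2520e-04 M of B.
Step 3:
                    C           B
  init         0.2115  7.9836e-04
  Δ         -0.001492  4.9739e-04
  eq           0.2101    0.001296
  solve Keq expr → x = 4.9739e-04; check Q = 0.1398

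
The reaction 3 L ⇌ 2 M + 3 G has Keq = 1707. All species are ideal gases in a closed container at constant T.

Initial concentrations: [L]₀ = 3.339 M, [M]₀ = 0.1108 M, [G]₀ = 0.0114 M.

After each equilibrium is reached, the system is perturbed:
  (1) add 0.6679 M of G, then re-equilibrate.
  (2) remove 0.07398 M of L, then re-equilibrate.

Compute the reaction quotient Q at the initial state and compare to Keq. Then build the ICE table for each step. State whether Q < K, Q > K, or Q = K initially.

Q₀ = 4.8859e-10; Q < K (proceeds forward)

Q₀ = 4.8859e-10 vs Keq = 1707 ⇒ Q<K, forward
Step 1:
                   L          M          G
  init         3.339     0.1108     0.0114
  Δ           -2.938      1.959      2.938
  eq          0.4008       2.07       2.95
  solve Keq expr → x = 0.9794; check Q = 1707
Then add 0.6679 M of G.
Step 2:
                   L          M          G
  init        0.4008       2.07      3.617
  Δ          0.07321   -0.04881   -0.07321
  eq           0.474      2.021      3.544
  solve Keq expr → x = -0.0244; check Q = 1707
Then remove 0.07398 M of L.
Step 3:
                   L          M          G
  init           0.4      2.021      3.544
  Δ          0.05983   -0.03988   -0.05983
  eq          0.4599      1.981      3.484
  solve Keq expr → x = -0.01994; check Q = 1707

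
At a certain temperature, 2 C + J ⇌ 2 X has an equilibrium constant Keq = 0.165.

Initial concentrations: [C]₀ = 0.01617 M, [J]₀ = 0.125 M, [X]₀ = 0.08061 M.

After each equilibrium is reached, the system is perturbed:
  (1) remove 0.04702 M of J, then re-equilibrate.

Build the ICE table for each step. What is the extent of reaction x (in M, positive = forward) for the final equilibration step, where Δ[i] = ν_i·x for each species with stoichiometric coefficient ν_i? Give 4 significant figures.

Q₀ = 198.8 vs Keq = 0.165 ⇒ Q>K, reverse
Step 1:
                    C           J           X
  init        0.01617       0.125     0.08061
  Δ           0.06714     0.03357    -0.06714
  eq          0.08331      0.1586     0.01347
  solve Keq expr → x = -0.03357; check Q = 0.165
Then remove 0.04702 M of J.
Step 2:
                    C           J           X
  init        0.08331      0.1115     0.01347
  Δ          0.001871  9.3544e-04   -0.001871
  eq          0.08518      0.1125      0.0116
  solve Keq expr → x = -9.3544e-04; check Q = 0.165

x = -9.3544e-04 M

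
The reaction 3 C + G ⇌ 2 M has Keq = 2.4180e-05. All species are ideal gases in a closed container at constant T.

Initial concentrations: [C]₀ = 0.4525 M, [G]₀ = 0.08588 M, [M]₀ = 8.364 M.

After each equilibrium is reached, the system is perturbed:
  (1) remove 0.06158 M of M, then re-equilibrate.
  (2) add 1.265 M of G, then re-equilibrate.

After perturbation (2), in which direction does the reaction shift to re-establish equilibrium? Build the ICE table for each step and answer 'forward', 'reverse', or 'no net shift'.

Direction: forward

Q₀ = 8792 vs Keq = 2.4180e-05 ⇒ Q>K, reverse
Step 1:
                  C         G         M
  init       0.4525   0.08588     8.364
  Δ            11.9     3.967    -7.934
  eq          12.35     4.053    0.4298
  solve Keq expr → x = -3.967; check Q = 2.4180e-05
Then remove 0.06158 M of M.
Step 2:
                  C         G         M
  init        12.35     4.053    0.3683
  Δ        -0.08363  -0.02788   0.05576
  eq          12.27     4.025     0.424
  solve Keq expr → x = 0.02788; check Q = 2.4180e-05
Then add 1.265 M of G.
Step 3:
                  C         G         M
  init        12.27      5.29     0.424
  Δ        -0.08377  -0.02792   0.05584
  eq          12.19     5.262    0.4799
  solve Keq expr → x = 0.02792; check Q = 2.4180e-05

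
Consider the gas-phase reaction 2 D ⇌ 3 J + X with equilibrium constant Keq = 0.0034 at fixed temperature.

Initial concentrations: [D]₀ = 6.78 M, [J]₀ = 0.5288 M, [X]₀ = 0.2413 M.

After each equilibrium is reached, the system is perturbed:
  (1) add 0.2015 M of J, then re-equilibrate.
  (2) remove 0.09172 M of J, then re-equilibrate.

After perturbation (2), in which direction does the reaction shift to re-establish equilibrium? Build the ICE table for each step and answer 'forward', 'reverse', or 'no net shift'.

Direction: forward

Q₀ = 7.7620e-04 vs Keq = 0.0034 ⇒ Q<K, forward
Step 1:
                   D          J          X
  I             6.78     0.5288     0.2413
  C          -0.1626      0.244    0.08132
  E            6.617     0.7728     0.3226
  solve Keq expr → x = 0.08132; check Q = 0.0034
Then add 0.2015 M of J.
Step 2:
                   D          J          X
  I            6.617     0.9743     0.3226
  C          0.09936     -0.149   -0.04968
  E            6.717     0.8252     0.2729
  solve Keq expr → x = -0.04968; check Q = 0.0034
Then remove 0.09172 M of J.
Step 3:
                   D          J          X
  I            6.717     0.7335     0.2729
  C         -0.04457    0.06685    0.02228
  E            6.672     0.8004     0.2952
  solve Keq expr → x = 0.02228; check Q = 0.0034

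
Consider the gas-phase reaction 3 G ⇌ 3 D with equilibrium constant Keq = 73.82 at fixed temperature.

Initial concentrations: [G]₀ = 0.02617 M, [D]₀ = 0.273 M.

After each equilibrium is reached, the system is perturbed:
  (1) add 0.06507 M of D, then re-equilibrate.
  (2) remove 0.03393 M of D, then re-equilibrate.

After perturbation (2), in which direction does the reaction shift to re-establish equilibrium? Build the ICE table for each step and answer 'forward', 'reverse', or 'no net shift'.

Direction: forward

Q₀ = 1135 vs Keq = 73.82 ⇒ Q>K, reverse
Step 1:
                   G          D
  init       0.02617      0.273
  Δ          0.03142   -0.03142
  eq         0.05759     0.2416
  solve Keq expr → x = -0.01047; check Q = 73.82
Then add 0.06507 M of D.
Step 2:
                   G          D
  init       0.05759     0.3067
  Δ          0.01253   -0.01253
  eq         0.07011     0.2941
  solve Keq expr → x = -0.004175; check Q = 73.82
Then remove 0.03393 M of D.
Step 3:
                   G          D
  init       0.07011     0.2602
  Δ        -0.006531   0.006531
  eq         0.06358     0.2667
  solve Keq expr → x = 0.002177; check Q = 73.82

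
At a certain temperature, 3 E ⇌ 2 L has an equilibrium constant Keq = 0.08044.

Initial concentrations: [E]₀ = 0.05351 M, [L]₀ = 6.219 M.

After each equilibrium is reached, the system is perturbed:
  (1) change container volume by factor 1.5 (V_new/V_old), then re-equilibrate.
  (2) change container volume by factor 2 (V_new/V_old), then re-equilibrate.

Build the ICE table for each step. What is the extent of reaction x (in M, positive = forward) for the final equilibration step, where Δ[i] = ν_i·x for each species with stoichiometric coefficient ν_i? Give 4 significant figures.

Q₀ = 2.5243e+05 vs Keq = 0.08044 ⇒ Q>K, reverse
Step 1:
                   E          L
  I          0.05351      6.219
  C            4.791     -3.194
  E            4.845      3.025
  solve Keq expr → x = -1.597; check Q = 0.08044
Then change container volume by factor 1.5 (V_new/V_old).
Step 2:
                   E          L
  I             3.23      2.016
  C           0.2559    -0.1706
  E            3.486      1.846
  solve Keq expr → x = -0.08529; check Q = 0.08044
Then change container volume by factor 2 (V_new/V_old).
Step 3:
                   E          L
  I            1.743     0.9229
  C            0.217    -0.1447
  E             1.96     0.7782
  solve Keq expr → x = -0.07235; check Q = 0.08044

x = -0.07235 M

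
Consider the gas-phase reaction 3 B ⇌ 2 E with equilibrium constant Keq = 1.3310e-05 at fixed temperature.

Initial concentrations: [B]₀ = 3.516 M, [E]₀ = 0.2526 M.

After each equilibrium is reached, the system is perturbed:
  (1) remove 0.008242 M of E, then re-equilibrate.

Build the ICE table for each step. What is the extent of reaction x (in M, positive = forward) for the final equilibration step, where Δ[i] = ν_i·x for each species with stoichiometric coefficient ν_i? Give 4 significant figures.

x = 0.004056 M

Q₀ = 0.001468 vs Keq = 1.3310e-05 ⇒ Q>K, reverse
Step 1:
                  B         E
  init        3.516    0.2526
  Δ          0.3375    -0.225
  eq          3.854    0.0276
  solve Keq expr → x = -0.1125; check Q = 1.3310e-05
Then remove 0.008242 M of E.
Step 2:
                  B         E
  init        3.854   0.01936
  Δ        -0.01217  0.008111
  eq          3.841   0.02747
  solve Keq expr → x = 0.004056; check Q = 1.3310e-05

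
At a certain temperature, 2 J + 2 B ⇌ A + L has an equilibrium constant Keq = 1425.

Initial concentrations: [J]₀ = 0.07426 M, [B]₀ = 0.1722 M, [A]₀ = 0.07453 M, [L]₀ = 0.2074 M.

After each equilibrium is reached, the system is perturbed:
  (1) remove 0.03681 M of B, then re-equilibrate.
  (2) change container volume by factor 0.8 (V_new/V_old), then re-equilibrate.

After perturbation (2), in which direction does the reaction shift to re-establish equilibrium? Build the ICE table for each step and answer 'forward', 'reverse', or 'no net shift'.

Q₀ = 94.53 vs Keq = 1425 ⇒ Q<K, forward
Step 1:
                   J          B          A          L
  I          0.07426     0.1722    0.07453     0.2074
  C         -0.04364   -0.04364    0.02182    0.02182
  E          0.03062     0.1286    0.09635     0.2292
  solve Keq expr → x = 0.02182; check Q = 1425
Then remove 0.03681 M of B.
Step 2:
                   J          B          A          L
  I          0.03062    0.09175    0.09635     0.2292
  C         0.007789   0.007789  -0.003895  -0.003895
  E          0.03841    0.09954    0.09245     0.2253
  solve Keq expr → x = -0.003895; check Q = 1425
Then change container volume by factor 0.8 (V_new/V_old).
Step 3:
                   J          B          A          L
  I          0.04801     0.1244     0.1156     0.2817
  C        -0.006624  -0.006624   0.003312   0.003312
  E          0.04139     0.1178     0.1189      0.285
  solve Keq expr → x = 0.003312; check Q = 1425

Direction: forward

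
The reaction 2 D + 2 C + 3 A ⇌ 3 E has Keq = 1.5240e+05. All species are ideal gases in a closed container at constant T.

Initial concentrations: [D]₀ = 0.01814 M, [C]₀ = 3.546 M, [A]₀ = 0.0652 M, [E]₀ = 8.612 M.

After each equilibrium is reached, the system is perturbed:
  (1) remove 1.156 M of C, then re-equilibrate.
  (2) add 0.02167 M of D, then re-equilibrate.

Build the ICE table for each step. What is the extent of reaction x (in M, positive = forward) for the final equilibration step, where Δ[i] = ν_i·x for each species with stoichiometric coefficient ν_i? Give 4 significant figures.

Q₀ = 5.5695e+08 vs Keq = 1.5240e+05 ⇒ Q>K, reverse
Step 1:
                    D           C           A           E
  I           0.01814       3.546      0.0652       8.612
  C            0.1212      0.1212      0.1818     -0.1818
  E            0.1393       3.667       0.247        8.43
  solve Keq expr → x = -0.06059; check Q = 1.5240e+05
Then remove 1.156 M of C.
Step 2:
                    D           C           A           E
  I            0.1393       2.511       0.247        8.43
  C           0.02398     0.02398     0.03597    -0.03597
  E            0.1633       2.535      0.2829       8.394
  solve Keq expr → x = -0.01199; check Q = 1.5240e+05
Then add 0.02167 M of D.
Step 3:
                    D           C           A           E
  I             0.185       2.535      0.2829       8.394
  C         -0.008688   -0.008688    -0.01303     0.01303
  E            0.1763       2.526      0.2699       8.407
  solve Keq expr → x = 0.004344; check Q = 1.5240e+05

x = 0.004344 M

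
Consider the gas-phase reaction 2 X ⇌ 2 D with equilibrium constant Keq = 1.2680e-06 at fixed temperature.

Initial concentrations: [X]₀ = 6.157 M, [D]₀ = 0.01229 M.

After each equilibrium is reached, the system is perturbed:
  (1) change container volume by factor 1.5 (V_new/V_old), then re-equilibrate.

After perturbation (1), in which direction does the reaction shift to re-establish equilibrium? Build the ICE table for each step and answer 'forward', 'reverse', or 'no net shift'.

Direction: no net shift

Q₀ = 3.9844e-06 vs Keq = 1.2680e-06 ⇒ Q>K, reverse
Step 1:
                   X          D
  Initial      6.157    0.01229
  Change    0.005351  -0.005351
  Equil        6.162   0.006939
  solve Keq expr → x = -0.002675; check Q = 1.2680e-06
Then change container volume by factor 1.5 (V_new/V_old).
Step 2:
                   X          D
  Initial      4.108   0.004626
  Change           0          0
  Equil        4.108   0.004626
  solve Keq expr → x = 0; check Q = 1.2680e-06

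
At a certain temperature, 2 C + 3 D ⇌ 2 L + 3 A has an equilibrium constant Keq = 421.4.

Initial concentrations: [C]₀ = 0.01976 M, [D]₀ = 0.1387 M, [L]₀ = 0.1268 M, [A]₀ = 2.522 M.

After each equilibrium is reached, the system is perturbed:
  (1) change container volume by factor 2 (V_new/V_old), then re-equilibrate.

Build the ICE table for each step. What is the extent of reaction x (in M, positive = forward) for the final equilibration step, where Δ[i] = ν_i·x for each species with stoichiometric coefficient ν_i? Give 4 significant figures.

Q₀ = 2.4755e+05 vs Keq = 421.4 ⇒ Q>K, reverse
Step 1:
                   C          D          L          A
  Initial    0.01976     0.1387     0.1268      2.522
  Change     0.06903     0.1035   -0.06903    -0.1035
  Equil      0.08879     0.2422    0.05777      2.418
  solve Keq expr → x = -0.03451; check Q = 421.4
Then change container volume by factor 2 (V_new/V_old).
Step 2:
                   C          D          L          A
  Initial    0.04439     0.1211    0.02889      1.209
  Change           0          0          0          0
  Equil      0.04439     0.1211    0.02889      1.209
  solve Keq expr → x = 0; check Q = 421.4

x = 0 M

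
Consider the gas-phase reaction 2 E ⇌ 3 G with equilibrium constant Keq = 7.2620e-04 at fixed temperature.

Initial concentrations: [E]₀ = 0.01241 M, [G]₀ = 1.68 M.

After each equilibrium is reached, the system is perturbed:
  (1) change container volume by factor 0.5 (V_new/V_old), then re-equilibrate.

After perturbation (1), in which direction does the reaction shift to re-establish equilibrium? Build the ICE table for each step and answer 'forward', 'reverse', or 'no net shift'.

Q₀ = 3.0788e+04 vs Keq = 7.2620e-04 ⇒ Q>K, reverse
Step 1:
                    E           G
  I           0.01241        1.68
  C             1.057      -1.586
  E              1.07     0.09402
  solve Keq expr → x = -0.5287; check Q = 7.2620e-04
Then change container volume by factor 0.5 (V_new/V_old).
Step 2:
                    E           G
  I             2.139       0.188
  C           0.02508    -0.03763
  E             2.165      0.1504
  solve Keq expr → x = -0.01254; check Q = 7.2620e-04

Direction: reverse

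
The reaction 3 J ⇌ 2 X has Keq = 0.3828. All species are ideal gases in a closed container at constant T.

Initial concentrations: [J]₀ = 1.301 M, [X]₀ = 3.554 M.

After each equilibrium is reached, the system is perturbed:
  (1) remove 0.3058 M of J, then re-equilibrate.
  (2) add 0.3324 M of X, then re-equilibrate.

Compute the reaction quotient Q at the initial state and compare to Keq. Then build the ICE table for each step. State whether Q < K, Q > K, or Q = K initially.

Q₀ = 5.736; Q > K (proceeds reverse)

Q₀ = 5.736 vs Keq = 0.3828 ⇒ Q>K, reverse
Step 1:
                    J           X
  init          1.301       3.554
  Δ             1.342     -0.8949
  eq            2.643       2.659
  solve Keq expr → x = -0.4475; check Q = 0.3828
Then remove 0.3058 M of J.
Step 2:
                    J           X
  init          2.338       2.659
  Δ            0.2115      -0.141
  eq            2.549       2.518
  solve Keq expr → x = -0.0705; check Q = 0.3828
Then add 0.3324 M of X.
Step 3:
                    J           X
  init          2.549        2.85
  Δ            0.1531     -0.1021
  eq            2.702       2.748
  solve Keq expr → x = -0.05105; check Q = 0.3828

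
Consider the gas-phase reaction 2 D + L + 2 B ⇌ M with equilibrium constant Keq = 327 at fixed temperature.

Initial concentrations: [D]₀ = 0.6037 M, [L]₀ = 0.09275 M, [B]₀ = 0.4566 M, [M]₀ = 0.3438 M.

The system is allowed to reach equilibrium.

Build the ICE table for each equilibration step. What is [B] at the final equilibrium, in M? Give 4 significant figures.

[B]_eq = 0.3507 M

Q₀ = 48.78 vs Keq = 327 ⇒ Q<K, forward
Step 1:
                    D           L           B           M
  init         0.6037     0.09275      0.4566      0.3438
  Δ           -0.1059    -0.05294     -0.1059     0.05294
  eq           0.4978     0.03981      0.3507      0.3967
  solve Keq expr → x = 0.05294; check Q = 327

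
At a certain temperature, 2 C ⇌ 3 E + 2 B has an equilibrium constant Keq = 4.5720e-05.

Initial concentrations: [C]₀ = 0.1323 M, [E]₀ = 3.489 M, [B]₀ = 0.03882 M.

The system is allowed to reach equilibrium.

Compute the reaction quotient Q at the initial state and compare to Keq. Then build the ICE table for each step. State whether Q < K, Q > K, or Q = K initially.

Q₀ = 3.657 vs Keq = 4.5720e-05 ⇒ Q>K, reverse
Step 1:
                   C          E          B
  Initial     0.1323      3.489    0.03882
  Change     0.03864   -0.05796   -0.03864
  Equil       0.1709      3.431 1.8187e-04
  solve Keq expr → x = -0.01932; check Q = 4.5720e-05

Q₀ = 3.657; Q > K (proceeds reverse)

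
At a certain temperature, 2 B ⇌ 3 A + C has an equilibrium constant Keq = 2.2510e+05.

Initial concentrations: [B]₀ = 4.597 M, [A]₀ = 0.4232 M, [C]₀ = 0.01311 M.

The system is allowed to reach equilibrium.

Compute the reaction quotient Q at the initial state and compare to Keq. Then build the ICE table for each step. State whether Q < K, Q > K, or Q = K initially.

Q₀ = 4.7021e-05; Q < K (proceeds forward)

Q₀ = 4.7021e-05 vs Keq = 2.2510e+05 ⇒ Q<K, forward
Step 1:
                    B           A           C
  Initial       4.597      0.4232     0.01311
  Change       -4.535       6.803       2.268
  Equil       0.06183       7.226       2.281
  solve Keq expr → x = 2.268; check Q = 2.2510e+05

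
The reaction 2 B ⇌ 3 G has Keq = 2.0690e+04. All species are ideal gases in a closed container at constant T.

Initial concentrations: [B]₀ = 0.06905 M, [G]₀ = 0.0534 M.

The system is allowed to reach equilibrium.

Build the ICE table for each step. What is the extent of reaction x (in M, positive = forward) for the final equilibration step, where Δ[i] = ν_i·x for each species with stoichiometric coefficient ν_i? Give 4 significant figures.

Q₀ = 0.03194 vs Keq = 2.0690e+04 ⇒ Q<K, forward
Step 1:
                   B          G
  Initial    0.06905     0.0534
  Change    -0.06862     0.1029
  Equil   4.2972e-04     0.1563
  solve Keq expr → x = 0.03431; check Q = 2.0690e+04

x = 0.03431 M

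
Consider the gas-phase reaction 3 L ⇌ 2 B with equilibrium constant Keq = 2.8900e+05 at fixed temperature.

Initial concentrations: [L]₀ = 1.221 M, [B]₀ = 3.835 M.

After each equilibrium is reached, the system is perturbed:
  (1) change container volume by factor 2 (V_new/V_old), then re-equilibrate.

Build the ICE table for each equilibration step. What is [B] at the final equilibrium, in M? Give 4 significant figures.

[B]_eq = 2.307 M

Q₀ = 8.079 vs Keq = 2.8900e+05 ⇒ Q<K, forward
Step 1:
                   L          B
  init         1.221      3.835
  Δ           -1.179      0.786
  eq         0.04196      4.621
  solve Keq expr → x = 0.393; check Q = 2.8900e+05
Then change container volume by factor 2 (V_new/V_old).
Step 2:
                   L          B
  init       0.02098      2.311
  Δ         0.005426  -0.003617
  eq         0.02641      2.307
  solve Keq expr → x = -0.001809; check Q = 2.8900e+05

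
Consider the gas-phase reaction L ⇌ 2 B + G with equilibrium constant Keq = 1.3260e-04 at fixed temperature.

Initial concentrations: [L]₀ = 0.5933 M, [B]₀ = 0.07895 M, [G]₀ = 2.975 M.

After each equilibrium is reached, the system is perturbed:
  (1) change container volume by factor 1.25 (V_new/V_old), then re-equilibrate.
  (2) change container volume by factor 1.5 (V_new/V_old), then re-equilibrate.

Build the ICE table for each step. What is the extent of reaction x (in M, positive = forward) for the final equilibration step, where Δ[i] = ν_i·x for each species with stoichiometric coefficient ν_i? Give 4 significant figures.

Q₀ = 0.03125 vs Keq = 1.3260e-04 ⇒ Q>K, reverse
Step 1:
                    L           B           G
  init         0.5933     0.07895       2.975
  Δ           0.03681    -0.07362    -0.03681
  eq           0.6301    0.005333       2.938
  solve Keq expr → x = -0.03681; check Q = 1.3260e-04
Then change container volume by factor 1.25 (V_new/V_old).
Step 2:
                    L           B           G
  init         0.5041    0.004266       2.351
  Δ       -5.3155e-04    0.001063  5.3155e-04
  eq           0.5036    0.005329       2.351
  solve Keq expr → x = 5.3155e-04; check Q = 1.3260e-04
Then change container volume by factor 1.5 (V_new/V_old).
Step 3:
                    L           B           G
  init         0.3357    0.003553       1.567
  Δ       -8.8394e-04    0.001768  8.8394e-04
  eq           0.3348    0.005321       1.568
  solve Keq expr → x = 8.8394e-04; check Q = 1.3260e-04

x = 8.8394e-04 M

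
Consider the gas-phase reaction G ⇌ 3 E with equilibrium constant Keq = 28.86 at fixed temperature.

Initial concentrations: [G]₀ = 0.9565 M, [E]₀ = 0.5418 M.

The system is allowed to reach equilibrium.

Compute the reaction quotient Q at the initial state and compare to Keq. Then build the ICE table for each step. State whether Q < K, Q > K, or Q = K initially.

Q₀ = 0.1663; Q < K (proceeds forward)

Q₀ = 0.1663 vs Keq = 28.86 ⇒ Q<K, forward
Step 1:
                    G           E
  I            0.9565      0.5418
  C           -0.5665       1.699
  E              0.39       2.241
  solve Keq expr → x = 0.5665; check Q = 28.86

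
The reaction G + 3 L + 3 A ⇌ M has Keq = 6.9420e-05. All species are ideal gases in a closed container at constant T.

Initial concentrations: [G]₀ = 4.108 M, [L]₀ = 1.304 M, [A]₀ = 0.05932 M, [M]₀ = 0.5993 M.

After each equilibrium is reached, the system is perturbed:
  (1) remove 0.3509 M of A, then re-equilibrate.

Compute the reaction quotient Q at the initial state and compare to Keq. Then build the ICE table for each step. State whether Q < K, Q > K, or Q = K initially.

Q₀ = 315.2 vs Keq = 6.9420e-05 ⇒ Q>K, reverse
Step 1:
                    G           L           A           M
  init          4.108       1.304     0.05932      0.5993
  Δ            0.5556       1.667       1.667     -0.5556
  eq            4.664       2.971       1.726     0.04367
  solve Keq expr → x = -0.5556; check Q = 6.9420e-05
Then remove 0.3509 M of A.
Step 2:
                    G           L           A           M
  init          4.664       2.971       1.375     0.04367
  Δ           0.01752     0.05256     0.05256    -0.01752
  eq            4.681       3.023       1.428     0.02615
  solve Keq expr → x = -0.01752; check Q = 6.9420e-05

Q₀ = 315.2; Q > K (proceeds reverse)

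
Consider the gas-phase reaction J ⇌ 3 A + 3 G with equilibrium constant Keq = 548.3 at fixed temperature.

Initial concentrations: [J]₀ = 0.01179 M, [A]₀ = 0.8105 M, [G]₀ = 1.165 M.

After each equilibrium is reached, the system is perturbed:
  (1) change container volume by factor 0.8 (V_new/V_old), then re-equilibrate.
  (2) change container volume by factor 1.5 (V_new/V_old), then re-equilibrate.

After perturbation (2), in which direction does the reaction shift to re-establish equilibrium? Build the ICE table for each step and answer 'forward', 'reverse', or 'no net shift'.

Q₀ = 71.4 vs Keq = 548.3 ⇒ Q<K, forward
Step 1:
                    J           A           G
  I           0.01179      0.8105       1.165
  C         -0.009944     0.02983     0.02983
  E          0.001846      0.8403       1.195
  solve Keq expr → x = 0.009944; check Q = 548.3
Then change container volume by factor 0.8 (V_new/V_old).
Step 2:
                    J           A           G
  I          0.002308        1.05       1.494
  C          0.004304    -0.01291    -0.01291
  E          0.006611       1.038       1.481
  solve Keq expr → x = -0.004304; check Q = 548.3
Then change container volume by factor 1.5 (V_new/V_old).
Step 3:
                    J           A           G
  I          0.004408      0.6917      0.9871
  C         -0.003777     0.01133     0.01133
  E        6.3064e-04       0.703      0.9984
  solve Keq expr → x = 0.003777; check Q = 548.3

Direction: forward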